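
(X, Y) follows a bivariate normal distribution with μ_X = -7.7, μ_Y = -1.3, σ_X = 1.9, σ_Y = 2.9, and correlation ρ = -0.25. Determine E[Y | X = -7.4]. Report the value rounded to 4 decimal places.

-1.4145

E[Y | X=x] = μ_Y + ρ(σ_Y/σ_X)(x − μ_X) for jointly normal variables.
E[Y | X=-7.4] = -1.3 + (-0.25)·(2.9/1.9)·(-7.4 − (-7.7)) = -1.3 + (-0.38158)·(0.3) = -1.4145.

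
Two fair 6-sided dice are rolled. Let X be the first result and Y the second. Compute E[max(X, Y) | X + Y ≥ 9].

57/10

Outcomes with X + Y ≥ 9: (3,6), (4,5), (4,6), (5,4), (5,5), (5,6), (6,3), (6,4), (6,5), (6,6), each with probability 1/36.
E[max(X, Y) | X + Y ≥ 9] = (6 + 5 + 6 + 5 + 5 + 6 + 6 + 6 + 6 + 6) / 10 = 57/10.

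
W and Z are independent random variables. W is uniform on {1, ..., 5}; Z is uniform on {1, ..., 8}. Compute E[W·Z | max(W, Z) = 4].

64/7

P(max(W, Z) = 4) = 7/40.
Summing WZ·P(x,y) over outcomes with max(W, Z) = 4 gives 8/5.
E[W·Z | max(W, Z) = 4] = (8/5) / (7/40) = 64/7.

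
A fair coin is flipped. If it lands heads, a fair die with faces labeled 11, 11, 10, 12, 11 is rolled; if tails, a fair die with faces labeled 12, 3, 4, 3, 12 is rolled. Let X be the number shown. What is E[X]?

89/10

E[X | heads] = (11+11+10+12+11)/5 = 11.
E[X | tails] = (12+3+4+3+12)/5 = 34/5.
E[X] = (1/2)·(11) + (1/2)·(34/5) = 89/10.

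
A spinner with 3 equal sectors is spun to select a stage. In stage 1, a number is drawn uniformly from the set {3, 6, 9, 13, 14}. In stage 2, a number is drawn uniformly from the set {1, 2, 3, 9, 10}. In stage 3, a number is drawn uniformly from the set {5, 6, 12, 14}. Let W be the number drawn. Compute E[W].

31/4

E[W | stage 1] = (3+6+9+13+14)/5 = 9.
E[W | stage 2] = (1+2+3+9+10)/5 = 5.
E[W | stage 3] = (5+6+12+14)/4 = 37/4.
By the law of total expectation,
E[W] = (1/3)·(9) + (1/3)·(5) + (1/3)·(37/4) = 31/4.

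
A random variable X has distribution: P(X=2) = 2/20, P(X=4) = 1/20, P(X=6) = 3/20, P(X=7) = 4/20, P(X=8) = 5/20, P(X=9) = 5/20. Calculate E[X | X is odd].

73/9

P(X is odd) = 9/20.
Σ over the event: 7·1/5 + 9·1/4 = 73/20.
E[X | X is odd] = (73/20) / (9/20) = 73/9.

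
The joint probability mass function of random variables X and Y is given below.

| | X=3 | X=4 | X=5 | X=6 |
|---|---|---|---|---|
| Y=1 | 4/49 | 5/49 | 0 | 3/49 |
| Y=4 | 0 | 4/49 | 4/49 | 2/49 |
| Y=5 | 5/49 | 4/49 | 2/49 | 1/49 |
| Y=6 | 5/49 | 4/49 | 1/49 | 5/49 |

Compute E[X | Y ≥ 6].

P(Y ≥ 6) = 15/49.
Σ X·P over the event = 3·(5/49) + 4·(4/49) + 5·(1/49) + 6·(5/49) = 66/49.
E[X | Y ≥ 6] = (66/49) / (15/49) = 22/5.

22/5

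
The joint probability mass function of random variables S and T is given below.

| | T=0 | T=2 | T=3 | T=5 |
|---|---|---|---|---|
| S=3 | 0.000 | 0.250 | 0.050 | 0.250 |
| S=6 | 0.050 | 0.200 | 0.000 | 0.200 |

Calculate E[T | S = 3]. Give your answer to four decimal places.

P(S = 3) = 0.550.
Σ T·P over the event = 2·(0.250) + 3·(0.050) + 5·(0.250) = 1.900.
E[T | S = 3] = (1.900) / (0.550) = 3.4545.

3.4545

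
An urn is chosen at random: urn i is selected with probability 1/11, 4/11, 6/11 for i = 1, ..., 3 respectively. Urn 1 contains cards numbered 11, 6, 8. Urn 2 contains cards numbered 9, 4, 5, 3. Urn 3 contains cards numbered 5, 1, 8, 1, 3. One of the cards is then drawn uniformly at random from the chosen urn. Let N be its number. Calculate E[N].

E[N | urn 1] = (11+6+8)/3 = 25/3.
E[N | urn 2] = (9+4+5+3)/4 = 21/4.
E[N | urn 3] = (5+1+8+1+3)/5 = 18/5.
E[N] = (1/11)·(25/3) + (4/11)·(21/4) + (6/11)·(18/5) = 764/165.

764/165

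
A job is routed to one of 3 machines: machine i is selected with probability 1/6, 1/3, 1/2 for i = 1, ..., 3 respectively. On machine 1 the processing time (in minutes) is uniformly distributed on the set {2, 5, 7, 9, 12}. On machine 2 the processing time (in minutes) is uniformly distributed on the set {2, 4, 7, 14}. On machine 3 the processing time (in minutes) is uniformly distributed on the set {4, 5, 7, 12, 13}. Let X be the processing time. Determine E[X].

E[X | machine 1] = (2+5+7+9+12)/5 = 7.
E[X | machine 2] = (2+4+7+14)/4 = 27/4.
E[X | machine 3] = (4+5+7+12+13)/5 = 41/5.
E[X] = (1/6)·(7) + (1/3)·(27/4) + (1/2)·(41/5) = 451/60.

451/60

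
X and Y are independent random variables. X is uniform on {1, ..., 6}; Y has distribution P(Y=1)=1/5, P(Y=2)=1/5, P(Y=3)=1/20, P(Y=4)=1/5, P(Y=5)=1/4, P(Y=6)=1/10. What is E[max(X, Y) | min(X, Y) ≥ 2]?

383/80

P(min(X, Y) ≥ 2) = 2/3.
Summing max(X,Y)·P(x,y) over outcomes with min(X, Y) ≥ 2 gives 383/120.
E[max(X, Y) | min(X, Y) ≥ 2] = (383/120) / (2/3) = 383/80.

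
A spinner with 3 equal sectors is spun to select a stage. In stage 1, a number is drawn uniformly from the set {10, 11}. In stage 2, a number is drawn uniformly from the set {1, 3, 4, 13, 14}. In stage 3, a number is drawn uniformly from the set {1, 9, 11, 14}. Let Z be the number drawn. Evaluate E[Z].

E[Z | stage 1] = (10+11)/2 = 21/2.
E[Z | stage 2] = (1+3+4+13+14)/5 = 7.
E[Z | stage 3] = (1+9+11+14)/4 = 35/4.
By the law of total expectation,
E[Z] = (1/3)·(21/2) + (1/3)·(7) + (1/3)·(35/4) = 35/4.

35/4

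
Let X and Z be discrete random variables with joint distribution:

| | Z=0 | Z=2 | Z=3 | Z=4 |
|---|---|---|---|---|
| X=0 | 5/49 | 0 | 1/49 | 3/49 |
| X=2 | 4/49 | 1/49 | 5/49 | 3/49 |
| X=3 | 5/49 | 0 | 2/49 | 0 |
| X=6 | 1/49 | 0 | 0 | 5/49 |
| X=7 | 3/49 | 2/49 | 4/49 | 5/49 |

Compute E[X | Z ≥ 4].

P(Z ≥ 4) = 16/49.
Σ X·P over the event = 0·(3/49) + 2·(3/49) + 6·(5/49) + 7·(5/49) = 71/49.
E[X | Z ≥ 4] = (71/49) / (16/49) = 71/16.

71/16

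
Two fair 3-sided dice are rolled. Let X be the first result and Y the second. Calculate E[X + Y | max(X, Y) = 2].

10/3

Outcomes with max(X, Y) = 2: (1,2), (2,1), (2,2), each with probability 1/9.
E[X + Y | max(X, Y) = 2] = (3 + 3 + 4) / 3 = 10/3.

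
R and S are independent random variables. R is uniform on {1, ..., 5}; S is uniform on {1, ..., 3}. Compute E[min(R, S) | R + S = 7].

5/2

Outcomes with R + S = 7: (4,3), (5,2), each with probability 1/15.
E[min(R, S) | R + S = 7] = (3 + 2) / 2 = 5/2.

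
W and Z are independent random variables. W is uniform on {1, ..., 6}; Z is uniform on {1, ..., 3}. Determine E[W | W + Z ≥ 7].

Outcomes with W + Z ≥ 7: (4,3), (5,2), (5,3), (6,1), (6,2), (6,3), each with probability 1/18.
E[W | W + Z ≥ 7] = (4 + 5 + 5 + 6 + 6 + 6) / 6 = 16/3.

16/3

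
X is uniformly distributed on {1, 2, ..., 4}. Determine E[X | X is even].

3

Given X is even, X is equally likely to be any of {2, 4}.
E[X | X is even] = (2 + 4) / 2 = 3.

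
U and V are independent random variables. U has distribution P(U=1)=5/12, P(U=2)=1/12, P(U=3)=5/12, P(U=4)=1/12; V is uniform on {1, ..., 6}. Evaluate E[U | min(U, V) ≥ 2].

3

P(min(U, V) ≥ 2) = 35/72.
Summing U·P(x,y) over outcomes with min(U, V) ≥ 2 gives 35/24.
E[U | min(U, V) ≥ 2] = (35/24) / (35/72) = 3.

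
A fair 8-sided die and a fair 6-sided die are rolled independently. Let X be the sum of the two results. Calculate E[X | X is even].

8

P(X is even) = 1/2.
Σ over the event: 2·1/48 + 4·1/16 + 6·5/48 + 8·1/8 + 10·5/48 + 12·1/16 + 14·1/48 = 4.
E[X | X is even] = (4) / (1/2) = 8.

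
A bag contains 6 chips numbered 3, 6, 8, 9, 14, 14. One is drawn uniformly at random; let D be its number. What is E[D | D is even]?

P(D is even) = 2/3.
Σ over the event: 6·1/6 + 8·1/6 + 14·1/3 = 7.
E[D | D is even] = (7) / (2/3) = 21/2.

21/2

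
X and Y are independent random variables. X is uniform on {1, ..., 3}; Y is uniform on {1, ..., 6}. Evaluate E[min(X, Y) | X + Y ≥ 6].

20/9

Outcomes with X + Y ≥ 6: (1,5), (1,6), (2,4), (2,5), (2,6), (3,3), (3,4), (3,5), (3,6), each with probability 1/18.
E[min(X, Y) | X + Y ≥ 6] = (1 + 1 + 2 + 2 + 2 + 3 + 3 + 3 + 3) / 9 = 20/9.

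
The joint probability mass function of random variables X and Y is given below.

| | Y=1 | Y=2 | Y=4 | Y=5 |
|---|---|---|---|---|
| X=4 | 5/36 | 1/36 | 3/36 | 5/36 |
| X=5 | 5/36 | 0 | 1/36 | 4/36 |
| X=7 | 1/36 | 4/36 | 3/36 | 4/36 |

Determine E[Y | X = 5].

P(X = 5) = 5/18.
Σ Y·P over the event = 1·(5/36) + 4·(1/36) + 5·(4/36) = 29/36.
E[Y | X = 5] = (29/36) / (5/18) = 29/10.

29/10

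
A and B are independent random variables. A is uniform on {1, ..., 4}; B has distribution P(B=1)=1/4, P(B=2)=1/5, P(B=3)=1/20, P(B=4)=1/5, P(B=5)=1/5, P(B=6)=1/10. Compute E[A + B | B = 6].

17/2

P(B = 6) = 1/10.
Summing (A+B)·P(x,y) over outcomes with B = 6 gives 17/20.
E[A + B | B = 6] = (17/20) / (1/10) = 17/2.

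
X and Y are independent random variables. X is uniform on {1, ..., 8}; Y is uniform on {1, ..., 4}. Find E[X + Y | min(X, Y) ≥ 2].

P(min(X, Y) ≥ 2) = 21/32.
Summing (X+Y)·P(x,y) over outcomes with min(X, Y) ≥ 2 gives 21/4.
E[X + Y | min(X, Y) ≥ 2] = (21/4) / (21/32) = 8.

8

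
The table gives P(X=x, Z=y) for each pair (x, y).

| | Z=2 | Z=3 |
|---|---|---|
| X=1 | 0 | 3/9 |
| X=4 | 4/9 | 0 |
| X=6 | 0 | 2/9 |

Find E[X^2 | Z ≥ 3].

P(Z ≥ 3) = 5/9.
Σ X^2·P over the event = 1·(3/9) + 36·(2/9) = 25/3.
E[X^2 | Z ≥ 3] = (25/3) / (5/9) = 15.

15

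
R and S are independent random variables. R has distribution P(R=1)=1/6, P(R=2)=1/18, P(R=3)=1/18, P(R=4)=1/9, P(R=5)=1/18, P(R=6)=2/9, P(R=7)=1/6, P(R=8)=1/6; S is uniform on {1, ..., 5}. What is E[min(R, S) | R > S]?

P(R > S) = 7/10.
Summing min(R,S)·P(x,y) over outcomes with R > S gives 88/45.
E[min(R, S) | R > S] = (88/45) / (7/10) = 176/63.

176/63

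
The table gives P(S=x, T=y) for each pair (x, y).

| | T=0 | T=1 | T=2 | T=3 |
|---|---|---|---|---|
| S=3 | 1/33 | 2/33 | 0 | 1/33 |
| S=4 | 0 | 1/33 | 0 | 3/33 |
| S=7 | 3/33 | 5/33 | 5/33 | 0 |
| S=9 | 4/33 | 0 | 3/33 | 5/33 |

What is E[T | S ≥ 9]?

7/4

P(S ≥ 9) = 4/11.
Σ T·P over the event = 0·(4/33) + 2·(3/33) + 3·(5/33) = 7/11.
E[T | S ≥ 9] = (7/11) / (4/11) = 7/4.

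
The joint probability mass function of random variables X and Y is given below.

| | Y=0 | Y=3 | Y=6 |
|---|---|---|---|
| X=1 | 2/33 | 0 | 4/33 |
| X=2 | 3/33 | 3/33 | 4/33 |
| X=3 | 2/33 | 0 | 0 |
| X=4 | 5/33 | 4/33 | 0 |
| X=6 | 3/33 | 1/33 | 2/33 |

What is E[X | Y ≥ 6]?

12/5

P(Y ≥ 6) = 10/33.
Σ X·P over the event = 1·(4/33) + 2·(4/33) + 6·(2/33) = 8/11.
E[X | Y ≥ 6] = (8/11) / (10/33) = 12/5.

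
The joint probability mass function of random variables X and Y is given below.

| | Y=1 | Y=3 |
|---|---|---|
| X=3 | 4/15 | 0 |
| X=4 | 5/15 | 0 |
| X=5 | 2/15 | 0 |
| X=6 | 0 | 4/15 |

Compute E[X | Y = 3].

6

P(Y = 3) = 4/15.
Σ X·P over the event = 6·(4/15) = 8/5.
E[X | Y = 3] = (8/5) / (4/15) = 6.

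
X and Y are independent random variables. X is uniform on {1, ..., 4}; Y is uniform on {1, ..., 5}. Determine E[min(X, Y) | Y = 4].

5/2

Outcomes with Y = 4: (1,4), (2,4), (3,4), (4,4), each with probability 1/20.
E[min(X, Y) | Y = 4] = (1 + 2 + 3 + 4) / 4 = 5/2.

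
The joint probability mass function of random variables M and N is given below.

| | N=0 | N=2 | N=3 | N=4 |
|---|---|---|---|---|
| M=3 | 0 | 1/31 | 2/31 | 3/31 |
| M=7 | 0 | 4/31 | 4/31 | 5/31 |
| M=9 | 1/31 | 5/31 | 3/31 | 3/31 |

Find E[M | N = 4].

P(N = 4) = 11/31.
Σ M·P over the event = 3·(3/31) + 7·(5/31) + 9·(3/31) = 71/31.
E[M | N = 4] = (71/31) / (11/31) = 71/11.

71/11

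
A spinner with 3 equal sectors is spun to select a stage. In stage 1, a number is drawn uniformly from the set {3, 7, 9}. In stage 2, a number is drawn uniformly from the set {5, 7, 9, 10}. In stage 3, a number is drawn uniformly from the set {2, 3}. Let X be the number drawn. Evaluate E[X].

E[X | stage 1] = (3+7+9)/3 = 19/3.
E[X | stage 2] = (5+7+9+10)/4 = 31/4.
E[X | stage 3] = (2+3)/2 = 5/2.
E[X] = (1/3)·(19/3) + (1/3)·(31/4) + (1/3)·(5/2) = 199/36.

199/36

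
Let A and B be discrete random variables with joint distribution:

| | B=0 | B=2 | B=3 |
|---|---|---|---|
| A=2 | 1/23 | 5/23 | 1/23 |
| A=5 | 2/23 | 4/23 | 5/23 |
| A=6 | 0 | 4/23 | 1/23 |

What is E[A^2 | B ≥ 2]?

P(B ≥ 2) = 20/23.
Σ A^2·P over the event = 4·(5/23) + 4·(1/23) + 25·(4/23) + 25·(5/23) + 36·(4/23) + 36·(1/23) = 429/23.
E[A^2 | B ≥ 2] = (429/23) / (20/23) = 429/20.

429/20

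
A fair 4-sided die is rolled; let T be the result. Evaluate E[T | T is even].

Given T is even, T is equally likely to be any of {2, 4}.
E[T | T is even] = (2 + 4) / 2 = 3.

3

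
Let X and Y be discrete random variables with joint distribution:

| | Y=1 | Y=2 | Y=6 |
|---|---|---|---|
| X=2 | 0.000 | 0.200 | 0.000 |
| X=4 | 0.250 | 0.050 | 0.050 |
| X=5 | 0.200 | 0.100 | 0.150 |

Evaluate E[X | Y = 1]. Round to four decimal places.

4.4444

P(Y = 1) = 0.450.
Σ X·P over the event = 4·(0.250) + 5·(0.200) = 2.000.
E[X | Y = 1] = (2.000) / (0.450) = 4.4444.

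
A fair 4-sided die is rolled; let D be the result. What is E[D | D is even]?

Given D is even, D is equally likely to be any of {2, 4}.
E[D | D is even] = (2 + 4) / 2 = 3.

3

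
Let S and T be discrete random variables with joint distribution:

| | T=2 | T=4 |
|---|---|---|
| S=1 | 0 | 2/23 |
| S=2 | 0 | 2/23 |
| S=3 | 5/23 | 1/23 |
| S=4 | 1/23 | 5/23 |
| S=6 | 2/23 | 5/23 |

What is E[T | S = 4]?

11/3

P(S = 4) = 6/23.
Σ T·P over the event = 2·(1/23) + 4·(5/23) = 22/23.
E[T | S = 4] = (22/23) / (6/23) = 11/3.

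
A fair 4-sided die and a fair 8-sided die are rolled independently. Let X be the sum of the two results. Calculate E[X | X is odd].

P(X is odd) = 1/2.
Σ over the event: 3·1/16 + 5·1/8 + 7·1/8 + 9·1/8 + 11·1/16 = 7/2.
E[X | X is odd] = (7/2) / (1/2) = 7.

7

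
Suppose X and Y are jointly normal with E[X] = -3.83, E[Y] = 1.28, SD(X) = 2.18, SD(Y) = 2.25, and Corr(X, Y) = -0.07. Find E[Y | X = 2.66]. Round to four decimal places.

0.8111

For a bivariate normal, E[Y | X=x] = μ_Y + ρ·(σ_Y/σ_X)·(x − μ_X).
E[Y | X=2.66] = 1.28 + (-0.07)·(2.25/2.18)·(2.66 − (-3.83)) = 1.28 + (-0.072248)·(6.49) = 0.8111.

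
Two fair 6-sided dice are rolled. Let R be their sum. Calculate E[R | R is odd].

7

P(R is odd) = 1/2.
Σ over the event: 3·1/18 + 5·1/9 + 7·1/6 + 9·1/9 + 11·1/18 = 7/2.
E[R | R is odd] = (7/2) / (1/2) = 7.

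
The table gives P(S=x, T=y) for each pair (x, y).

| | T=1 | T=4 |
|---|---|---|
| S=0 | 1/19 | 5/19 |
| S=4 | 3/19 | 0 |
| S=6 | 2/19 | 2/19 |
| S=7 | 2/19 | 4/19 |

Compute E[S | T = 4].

P(T = 4) = 11/19.
Σ S·P over the event = 0·(5/19) + 6·(2/19) + 7·(4/19) = 40/19.
E[S | T = 4] = (40/19) / (11/19) = 40/11.

40/11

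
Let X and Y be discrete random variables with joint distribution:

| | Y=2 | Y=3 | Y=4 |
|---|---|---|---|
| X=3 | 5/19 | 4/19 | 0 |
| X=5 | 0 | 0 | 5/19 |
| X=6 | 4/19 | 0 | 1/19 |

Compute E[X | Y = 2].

13/3

P(Y = 2) = 9/19.
Σ X·P over the event = 3·(5/19) + 6·(4/19) = 39/19.
E[X | Y = 2] = (39/19) / (9/19) = 13/3.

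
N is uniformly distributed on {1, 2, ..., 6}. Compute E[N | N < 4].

2

Given N < 4, N is equally likely to be any of {1, 2, 3}.
E[N | N < 4] = (1 + 2 + 3) / 3 = 2.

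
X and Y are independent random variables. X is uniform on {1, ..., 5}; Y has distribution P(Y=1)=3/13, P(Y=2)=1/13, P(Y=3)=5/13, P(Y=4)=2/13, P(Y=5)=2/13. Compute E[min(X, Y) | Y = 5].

P(Y = 5) = 2/13.
Summing min(X,Y)·P(x,y) over outcomes with Y = 5 gives 6/13.
E[min(X, Y) | Y = 5] = (6/13) / (2/13) = 3.

3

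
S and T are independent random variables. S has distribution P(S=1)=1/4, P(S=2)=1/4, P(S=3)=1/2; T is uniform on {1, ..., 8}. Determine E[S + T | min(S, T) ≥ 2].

P(min(S, T) ≥ 2) = 21/32.
Summing (S+T)·P(x,y) over outcomes with min(S, T) ≥ 2 gives 161/32.
E[S + T | min(S, T) ≥ 2] = (161/32) / (21/32) = 23/3.

23/3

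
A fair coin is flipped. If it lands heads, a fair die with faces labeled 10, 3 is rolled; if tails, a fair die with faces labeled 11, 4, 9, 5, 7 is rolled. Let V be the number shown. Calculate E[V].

E[V | heads] = (10+3)/2 = 13/2.
E[V | tails] = (11+4+9+5+7)/5 = 36/5.
By the law of total expectation,
E[V] = (1/2)·(13/2) + (1/2)·(36/5) = 137/20.

137/20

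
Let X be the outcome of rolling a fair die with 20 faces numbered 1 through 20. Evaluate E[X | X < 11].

11/2

Given X < 11, X is equally likely to be any of {1, 2, 3, 4, 5, 6, 7, 8, 9, 10}.
E[X | X < 11] = (1 + 2 + 3 + 4 + 5 + 6 + 7 + 8 + 9 + 10) / 10 = 11/2.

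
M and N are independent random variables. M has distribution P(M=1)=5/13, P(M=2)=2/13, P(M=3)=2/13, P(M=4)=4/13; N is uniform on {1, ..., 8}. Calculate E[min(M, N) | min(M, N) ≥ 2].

P(min(M, N) ≥ 2) = 7/13.
Summing min(M,N)·P(x,y) over outcomes with min(M, N) ≥ 2 gives 21/13.
E[min(M, N) | min(M, N) ≥ 2] = (21/13) / (7/13) = 3.

3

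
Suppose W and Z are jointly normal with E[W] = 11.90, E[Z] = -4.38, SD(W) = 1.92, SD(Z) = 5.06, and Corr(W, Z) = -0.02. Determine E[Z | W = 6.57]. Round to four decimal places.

-4.0991

For a bivariate normal, E[Z | W=x] = μ_Z + ρ·(σ_Z/σ_W)·(x − μ_W).
E[Z | W=6.57] = -4.38 + (-0.02)·(5.06/1.92)·(6.57 − (11.90)) = -4.38 + (-0.052708)·(-5.33) = -4.0991.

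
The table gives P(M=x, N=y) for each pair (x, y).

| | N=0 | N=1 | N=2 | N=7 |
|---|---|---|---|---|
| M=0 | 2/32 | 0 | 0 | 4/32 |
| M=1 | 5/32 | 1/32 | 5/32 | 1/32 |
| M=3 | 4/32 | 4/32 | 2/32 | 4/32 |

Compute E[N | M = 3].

P(M = 3) = 7/16.
Σ N·P over the event = 0·(4/32) + 1·(4/32) + 2·(2/32) + 7·(4/32) = 9/8.
E[N | M = 3] = (9/8) / (7/16) = 18/7.

18/7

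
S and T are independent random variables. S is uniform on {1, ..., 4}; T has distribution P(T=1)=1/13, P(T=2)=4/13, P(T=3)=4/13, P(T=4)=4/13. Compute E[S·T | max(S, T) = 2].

P(max(S, T) = 2) = 9/52.
Summing ST·P(x,y) over outcomes with max(S, T) = 2 gives 1/2.
E[S·T | max(S, T) = 2] = (1/2) / (9/52) = 26/9.

26/9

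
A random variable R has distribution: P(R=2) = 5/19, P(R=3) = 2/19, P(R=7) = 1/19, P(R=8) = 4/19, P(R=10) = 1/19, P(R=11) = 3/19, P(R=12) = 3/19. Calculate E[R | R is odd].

23/3

P(R is odd) = 6/19.
Σ over the event: 3·2/19 + 7·1/19 + 11·3/19 = 46/19.
E[R | R is odd] = (46/19) / (6/19) = 23/3.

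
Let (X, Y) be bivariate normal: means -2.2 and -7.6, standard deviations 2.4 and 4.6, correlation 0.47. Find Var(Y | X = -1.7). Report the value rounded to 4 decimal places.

16.4858

For a bivariate normal, Var(Y | X=x) = σ_Y²(1 − ρ²).
Var(Y | X=-1.7) = (4.6)²·(1 − (0.47)²) = 21.16·0.7791 = 16.4858.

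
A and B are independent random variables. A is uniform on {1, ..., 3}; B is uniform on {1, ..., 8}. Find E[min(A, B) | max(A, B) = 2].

Outcomes with max(A, B) = 2: (1,2), (2,1), (2,2), each with probability 1/24.
E[min(A, B) | max(A, B) = 2] = (1 + 1 + 2) / 3 = 4/3.

4/3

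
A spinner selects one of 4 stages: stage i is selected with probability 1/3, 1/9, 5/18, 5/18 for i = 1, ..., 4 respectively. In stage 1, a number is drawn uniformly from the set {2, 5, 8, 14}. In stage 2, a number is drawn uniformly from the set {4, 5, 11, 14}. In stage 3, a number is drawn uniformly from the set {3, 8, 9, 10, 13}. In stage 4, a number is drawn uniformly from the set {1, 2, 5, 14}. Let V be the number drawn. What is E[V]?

131/18

E[V | stage 1] = (2+5+8+14)/4 = 29/4.
E[V | stage 2] = (4+5+11+14)/4 = 17/2.
E[V | stage 3] = (3+8+9+10+13)/5 = 43/5.
E[V | stage 4] = (1+2+5+14)/4 = 11/2.
E[V] = (1/3)·(29/4) + (1/9)·(17/2) + (5/18)·(43/5) + (5/18)·(11/2) = 131/18.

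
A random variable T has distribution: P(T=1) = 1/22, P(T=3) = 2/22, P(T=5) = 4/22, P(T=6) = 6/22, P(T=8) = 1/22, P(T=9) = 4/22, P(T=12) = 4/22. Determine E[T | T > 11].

P(T > 11) = 2/11.
Σ over the event: 12·2/11 = 24/11.
E[T | T > 11] = (24/11) / (2/11) = 12.

12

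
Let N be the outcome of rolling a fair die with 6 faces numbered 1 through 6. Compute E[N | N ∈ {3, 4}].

7/2

P(N ∈ {3, 4}) = 1/3.
Σ over the event: 3·1/6 + 4·1/6 = 7/6.
E[N | N ∈ {3, 4}] = (7/6) / (1/3) = 7/2.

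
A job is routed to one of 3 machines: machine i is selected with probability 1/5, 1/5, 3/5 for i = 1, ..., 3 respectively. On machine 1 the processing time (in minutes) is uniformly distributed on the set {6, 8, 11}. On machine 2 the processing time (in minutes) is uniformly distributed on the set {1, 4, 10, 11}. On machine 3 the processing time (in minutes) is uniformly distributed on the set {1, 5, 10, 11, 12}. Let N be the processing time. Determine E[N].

1147/150

E[N | machine 1] = (6+8+11)/3 = 25/3.
E[N | machine 2] = (1+4+10+11)/4 = 13/2.
E[N | machine 3] = (1+5+10+11+12)/5 = 39/5.
By the law of total expectation,
E[N] = (1/5)·(25/3) + (1/5)·(13/2) + (3/5)·(39/5) = 1147/150.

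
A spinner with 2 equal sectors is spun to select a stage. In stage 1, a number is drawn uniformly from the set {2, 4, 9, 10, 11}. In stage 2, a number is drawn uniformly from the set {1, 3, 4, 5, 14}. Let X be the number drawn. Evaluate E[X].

E[X | stage 1] = (2+4+9+10+11)/5 = 36/5.
E[X | stage 2] = (1+3+4+5+14)/5 = 27/5.
E[X] = (1/2)·(36/5) + (1/2)·(27/5) = 63/10.

63/10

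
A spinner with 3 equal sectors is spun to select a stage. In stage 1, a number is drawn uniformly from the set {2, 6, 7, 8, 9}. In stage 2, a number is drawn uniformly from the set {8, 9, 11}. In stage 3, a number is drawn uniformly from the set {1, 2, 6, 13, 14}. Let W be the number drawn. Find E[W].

E[W | stage 1] = (2+6+7+8+9)/5 = 32/5.
E[W | stage 2] = (8+9+11)/3 = 28/3.
E[W | stage 3] = (1+2+6+13+14)/5 = 36/5.
E[W] = (1/3)·(32/5) + (1/3)·(28/3) + (1/3)·(36/5) = 344/45.

344/45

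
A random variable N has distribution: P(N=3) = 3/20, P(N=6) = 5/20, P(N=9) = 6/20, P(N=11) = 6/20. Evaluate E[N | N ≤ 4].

3

P(N ≤ 4) = 3/20.
Σ over the event: 3·3/20 = 9/20.
E[N | N ≤ 4] = (9/20) / (3/20) = 3.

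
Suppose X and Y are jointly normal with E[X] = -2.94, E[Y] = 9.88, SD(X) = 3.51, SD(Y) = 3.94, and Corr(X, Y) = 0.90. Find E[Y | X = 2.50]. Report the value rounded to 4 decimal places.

15.3758

The regression of Y on X has slope ρ·σ_Y/σ_X and passes through (μ_X, μ_Y).
E[Y | X=2.50] = 9.88 + (0.90)·(3.94/3.51)·(2.50 − (-2.94)) = 9.88 + (1.01026)·(5.44) = 15.3758.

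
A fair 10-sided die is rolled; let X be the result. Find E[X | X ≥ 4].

Given X ≥ 4, X is equally likely to be any of {4, 5, 6, 7, 8, 9, 10}.
E[X | X ≥ 4] = (4 + 5 + 6 + 7 + 8 + 9 + 10) / 7 = 7.

7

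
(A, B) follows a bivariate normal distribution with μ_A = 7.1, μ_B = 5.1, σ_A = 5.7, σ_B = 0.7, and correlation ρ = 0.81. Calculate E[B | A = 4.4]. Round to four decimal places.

4.8314

For a bivariate normal, E[B | A=x] = μ_B + ρ·(σ_B/σ_A)·(x − μ_A).
E[B | A=4.4] = 5.1 + (0.81)·(0.7/5.7)·(4.4 − (7.1)) = 5.1 + (0.099474)·(-2.7) = 4.8314.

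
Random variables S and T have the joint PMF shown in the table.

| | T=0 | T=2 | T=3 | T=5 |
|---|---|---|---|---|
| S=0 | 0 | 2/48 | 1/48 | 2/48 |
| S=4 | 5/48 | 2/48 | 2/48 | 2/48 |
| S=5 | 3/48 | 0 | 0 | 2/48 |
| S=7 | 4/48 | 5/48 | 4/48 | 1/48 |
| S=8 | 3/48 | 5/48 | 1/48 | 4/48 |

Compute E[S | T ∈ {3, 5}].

101/19

P(T ∈ {3, 5}) = 19/48.
Summing S·P(S=x,T=y) over the conditioning event gives 101/48.
E[S | T ∈ {3, 5}] = (101/48) / (19/48) = 101/19.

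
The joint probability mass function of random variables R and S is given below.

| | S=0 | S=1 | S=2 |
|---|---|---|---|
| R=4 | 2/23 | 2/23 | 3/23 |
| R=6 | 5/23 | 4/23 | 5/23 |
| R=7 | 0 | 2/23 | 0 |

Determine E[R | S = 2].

21/4

P(S = 2) = 8/23.
Σ R·P over the event = 4·(3/23) + 6·(5/23) = 42/23.
E[R | S = 2] = (42/23) / (8/23) = 21/4.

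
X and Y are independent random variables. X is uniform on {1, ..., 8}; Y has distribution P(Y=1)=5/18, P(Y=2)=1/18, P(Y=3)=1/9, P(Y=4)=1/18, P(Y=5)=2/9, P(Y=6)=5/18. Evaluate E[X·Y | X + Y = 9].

P(X + Y = 9) = 1/8.
Summing XY·P(x,y) over outcomes with X + Y = 9 gives 35/18.
E[X·Y | X + Y = 9] = (35/18) / (1/8) = 140/9.

140/9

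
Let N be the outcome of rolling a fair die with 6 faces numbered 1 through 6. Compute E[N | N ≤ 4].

Given N ≤ 4, N is equally likely to be any of {1, 2, 3, 4}.
E[N | N ≤ 4] = (1 + 2 + 3 + 4) / 4 = 5/2.

5/2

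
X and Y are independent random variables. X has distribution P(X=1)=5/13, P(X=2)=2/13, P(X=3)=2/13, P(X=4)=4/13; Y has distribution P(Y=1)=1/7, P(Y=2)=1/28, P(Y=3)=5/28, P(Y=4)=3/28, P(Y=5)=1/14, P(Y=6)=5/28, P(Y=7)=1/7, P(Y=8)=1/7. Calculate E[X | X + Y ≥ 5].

P(X + Y ≥ 5) = 74/91.
Summing X·P(x,y) over outcomes with X + Y ≥ 5 gives 387/182.
E[X | X + Y ≥ 5] = (387/182) / (74/91) = 387/148.

387/148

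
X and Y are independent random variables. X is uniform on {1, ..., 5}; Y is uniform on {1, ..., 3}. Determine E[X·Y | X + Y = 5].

P(X + Y = 5) = 1/5.
Summing XY·P(x,y) over outcomes with X + Y = 5 gives 16/15.
E[X·Y | X + Y = 5] = (16/15) / (1/5) = 16/3.

16/3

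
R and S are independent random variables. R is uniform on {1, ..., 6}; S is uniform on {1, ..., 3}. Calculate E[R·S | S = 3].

Outcomes with S = 3: (1,3), (2,3), (3,3), (4,3), (5,3), (6,3), each with probability 1/18.
E[R·S | S = 3] = (3 + 6 + 9 + 12 + 15 + 18) / 6 = 21/2.

21/2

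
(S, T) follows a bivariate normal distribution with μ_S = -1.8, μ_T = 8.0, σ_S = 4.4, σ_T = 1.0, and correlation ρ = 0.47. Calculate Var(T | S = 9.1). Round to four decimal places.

0.7791

The conditional variance in a bivariate normal is σ_T²(1 − ρ²), independent of x.
Var(T | S=9.1) = (1.0)²·(1 − (0.47)²) = 1·0.7791 = 0.7791.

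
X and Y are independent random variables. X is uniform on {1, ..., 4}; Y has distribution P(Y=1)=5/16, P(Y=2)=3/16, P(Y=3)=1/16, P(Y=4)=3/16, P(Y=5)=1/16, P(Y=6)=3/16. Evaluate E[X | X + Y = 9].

13/4

P(X + Y = 9) = 1/16.
Summing X·P(x,y) over outcomes with X + Y = 9 gives 13/64.
E[X | X + Y = 9] = (13/64) / (1/16) = 13/4.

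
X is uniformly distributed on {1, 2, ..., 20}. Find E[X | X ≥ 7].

P(X ≥ 7) = 7/10.
E[X | X ≥ 7] = (189/20) / (7/10) = 27/2.

27/2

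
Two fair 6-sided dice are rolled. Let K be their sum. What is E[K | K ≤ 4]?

10/3

P(K ≤ 4) = 1/6.
Σ over the event: 2·1/36 + 3·1/18 + 4·1/12 = 5/9.
E[K | K ≤ 4] = (5/9) / (1/6) = 10/3.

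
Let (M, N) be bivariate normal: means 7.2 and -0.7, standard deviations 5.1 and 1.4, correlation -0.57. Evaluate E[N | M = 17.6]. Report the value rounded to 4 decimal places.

-2.3273

E[N | M=x] = μ_N + ρ(σ_N/σ_M)(x − μ_M) for jointly normal variables.
E[N | M=17.6] = -0.7 + (-0.57)·(1.4/5.1)·(17.6 − (7.2)) = -0.7 + (-0.15647)·(10.4) = -2.3273.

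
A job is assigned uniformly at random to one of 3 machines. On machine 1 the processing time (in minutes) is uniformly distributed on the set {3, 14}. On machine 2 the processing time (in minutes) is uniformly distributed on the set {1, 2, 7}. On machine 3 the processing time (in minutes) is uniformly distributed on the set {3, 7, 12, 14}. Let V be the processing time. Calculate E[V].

E[V | machine 1] = (3+14)/2 = 17/2.
E[V | machine 2] = (1+2+7)/3 = 10/3.
E[V | machine 3] = (3+7+12+14)/4 = 9.
By the law of total expectation,
E[V] = (1/3)·(17/2) + (1/3)·(10/3) + (1/3)·(9) = 125/18.

125/18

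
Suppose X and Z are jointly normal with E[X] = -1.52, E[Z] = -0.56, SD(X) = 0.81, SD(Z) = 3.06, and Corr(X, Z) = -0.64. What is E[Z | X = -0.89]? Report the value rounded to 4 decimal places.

The regression of Z on X has slope ρ·σ_Z/σ_X and passes through (μ_X, μ_Z).
E[Z | X=-0.89] = -0.56 + (-0.64)·(3.06/0.81)·(-0.89 − (-1.52)) = -0.56 + (-2.4178)·(0.63) = -2.0832.

-2.0832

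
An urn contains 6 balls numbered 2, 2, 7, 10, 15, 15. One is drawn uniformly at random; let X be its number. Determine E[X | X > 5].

P(X > 5) = 2/3.
Σ over the event: 7·1/6 + 10·1/6 + 15·1/3 = 47/6.
E[X | X > 5] = (47/6) / (2/3) = 47/4.

47/4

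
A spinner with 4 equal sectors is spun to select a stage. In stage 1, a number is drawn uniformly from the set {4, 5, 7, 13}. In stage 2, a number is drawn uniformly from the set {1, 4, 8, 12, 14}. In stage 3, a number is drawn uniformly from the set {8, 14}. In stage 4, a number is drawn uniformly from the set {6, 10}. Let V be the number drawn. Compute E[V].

E[V | stage 1] = (4+5+7+13)/4 = 29/4.
E[V | stage 2] = (1+4+8+12+14)/5 = 39/5.
E[V | stage 3] = (8+14)/2 = 11.
E[V | stage 4] = (6+10)/2 = 8.
By the law of total expectation,
E[V] = (1/4)·(29/4) + (1/4)·(39/5) + (1/4)·(11) + (1/4)·(8) = 681/80.

681/80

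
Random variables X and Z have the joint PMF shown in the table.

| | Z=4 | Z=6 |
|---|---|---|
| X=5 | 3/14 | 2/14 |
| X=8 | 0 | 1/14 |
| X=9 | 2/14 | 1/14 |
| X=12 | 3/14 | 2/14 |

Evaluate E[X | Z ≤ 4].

69/8

P(Z ≤ 4) = 4/7.
Σ X·P over the event = 5·(3/14) + 9·(2/14) + 12·(3/14) = 69/14.
E[X | Z ≤ 4] = (69/14) / (4/7) = 69/8.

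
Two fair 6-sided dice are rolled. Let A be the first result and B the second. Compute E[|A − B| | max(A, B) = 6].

P(max(A, B) = 6) = 11/36.
Summing |A−B|·P(x,y) over outcomes with max(A, B) = 6 gives 5/6.
E[|A − B| | max(A, B) = 6] = (5/6) / (11/36) = 30/11.

30/11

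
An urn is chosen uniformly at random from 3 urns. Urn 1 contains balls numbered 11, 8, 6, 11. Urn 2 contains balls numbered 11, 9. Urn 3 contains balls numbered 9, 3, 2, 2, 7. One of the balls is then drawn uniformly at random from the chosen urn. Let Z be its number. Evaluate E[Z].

E[Z | urn 1] = (11+8+6+11)/4 = 9.
E[Z | urn 2] = (11+9)/2 = 10.
E[Z | urn 3] = (9+3+2+2+7)/5 = 23/5.
E[Z] = (1/3)·(9) + (1/3)·(10) + (1/3)·(23/5) = 118/15.

118/15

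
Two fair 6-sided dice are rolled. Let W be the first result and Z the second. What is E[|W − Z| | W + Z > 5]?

28/13

P(W + Z > 5) = 13/18.
Summing |W−Z|·P(x,y) over outcomes with W + Z > 5 gives 14/9.
E[|W − Z| | W + Z > 5] = (14/9) / (13/18) = 28/13.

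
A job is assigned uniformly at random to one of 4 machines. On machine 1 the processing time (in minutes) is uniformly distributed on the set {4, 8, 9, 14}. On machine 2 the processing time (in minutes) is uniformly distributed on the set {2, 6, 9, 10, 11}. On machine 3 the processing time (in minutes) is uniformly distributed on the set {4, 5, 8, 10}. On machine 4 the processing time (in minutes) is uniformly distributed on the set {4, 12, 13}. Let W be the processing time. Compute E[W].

E[W | machine 1] = (4+8+9+14)/4 = 35/4.
E[W | machine 2] = (2+6+9+10+11)/5 = 38/5.
E[W | machine 3] = (4+5+8+10)/4 = 27/4.
E[W | machine 4] = (4+12+13)/3 = 29/3.
By the law of total expectation,
E[W] = (1/4)·(35/4) + (1/4)·(38/5) + (1/4)·(27/4) + (1/4)·(29/3) = 983/120.

983/120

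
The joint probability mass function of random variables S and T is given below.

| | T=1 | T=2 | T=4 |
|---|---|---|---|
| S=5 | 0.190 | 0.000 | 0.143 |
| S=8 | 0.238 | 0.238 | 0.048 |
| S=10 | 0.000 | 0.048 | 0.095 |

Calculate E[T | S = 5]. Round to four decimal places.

P(S = 5) = 0.333.
Summing T·P(S=x,T=y) over the conditioning event gives 0.762.
E[T | S = 5] = (0.762) / (0.333) = 2.2883.

2.2883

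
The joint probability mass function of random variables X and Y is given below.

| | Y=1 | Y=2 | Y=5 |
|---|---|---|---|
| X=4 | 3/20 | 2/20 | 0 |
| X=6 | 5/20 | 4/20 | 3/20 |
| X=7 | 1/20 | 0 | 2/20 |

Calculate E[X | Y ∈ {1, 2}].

27/5

P(Y ∈ {1, 2}) = 3/4.
Σ X·P over the event = 4·(3/20) + 4·(2/20) + 6·(5/20) + 6·(4/20) + 7·(1/20) = 81/20.
E[X | Y ∈ {1, 2}] = (81/20) / (3/4) = 27/5.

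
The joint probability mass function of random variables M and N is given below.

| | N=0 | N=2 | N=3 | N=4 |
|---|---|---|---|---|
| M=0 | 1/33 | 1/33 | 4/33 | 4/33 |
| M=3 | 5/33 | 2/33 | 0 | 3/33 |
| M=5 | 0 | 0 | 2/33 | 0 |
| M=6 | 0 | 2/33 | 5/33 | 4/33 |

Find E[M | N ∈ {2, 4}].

51/16

P(N ∈ {2, 4}) = 16/33.
Σ M·P over the event = 0·(1/33) + 0·(4/33) + 3·(2/33) + 3·(3/33) + 6·(2/33) + 6·(4/33) = 17/11.
E[M | N ∈ {2, 4}] = (17/11) / (16/33) = 51/16.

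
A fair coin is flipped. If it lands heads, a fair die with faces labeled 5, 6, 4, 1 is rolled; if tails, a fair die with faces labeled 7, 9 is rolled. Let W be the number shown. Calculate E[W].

E[W | heads] = (5+6+4+1)/4 = 4.
E[W | tails] = (7+9)/2 = 8.
By the law of total expectation,
E[W] = (1/2)·(4) + (1/2)·(8) = 6.

6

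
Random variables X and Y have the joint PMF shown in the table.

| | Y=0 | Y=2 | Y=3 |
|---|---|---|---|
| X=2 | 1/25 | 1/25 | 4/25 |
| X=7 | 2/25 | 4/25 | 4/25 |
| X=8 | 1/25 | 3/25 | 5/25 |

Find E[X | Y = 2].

P(Y = 2) = 8/25.
Summing X·P(X=x,Y=y) over the conditioning event gives 54/25.
E[X | Y = 2] = (54/25) / (8/25) = 27/4.

27/4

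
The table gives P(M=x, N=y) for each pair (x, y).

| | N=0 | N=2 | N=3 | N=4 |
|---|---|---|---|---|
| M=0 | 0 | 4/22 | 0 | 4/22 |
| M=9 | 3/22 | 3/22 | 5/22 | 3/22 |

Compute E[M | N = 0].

P(N = 0) = 3/22.
Σ M·P over the event = 9·(3/22) = 27/22.
E[M | N = 0] = (27/22) / (3/22) = 9.

9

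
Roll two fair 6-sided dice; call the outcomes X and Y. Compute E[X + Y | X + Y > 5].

P(X + Y > 5) = 13/18.
Summing (X+Y)·P(x,y) over outcomes with X + Y > 5 gives 53/9.
E[X + Y | X + Y > 5] = (53/9) / (13/18) = 106/13.

106/13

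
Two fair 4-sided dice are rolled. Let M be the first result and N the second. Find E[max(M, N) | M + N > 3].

45/13

P(M + N > 3) = 13/16.
Summing max(M,N)·P(x,y) over outcomes with M + N > 3 gives 45/16.
E[max(M, N) | M + N > 3] = (45/16) / (13/16) = 45/13.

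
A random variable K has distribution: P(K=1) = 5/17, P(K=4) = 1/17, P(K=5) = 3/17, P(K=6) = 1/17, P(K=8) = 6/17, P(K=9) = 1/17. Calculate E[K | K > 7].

57/7

P(K > 7) = 7/17.
Σ over the event: 8·6/17 + 9·1/17 = 57/17.
E[K | K > 7] = (57/17) / (7/17) = 57/7.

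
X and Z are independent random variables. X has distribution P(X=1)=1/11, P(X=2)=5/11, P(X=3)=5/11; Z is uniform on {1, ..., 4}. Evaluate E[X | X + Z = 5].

26/11

P(X + Z = 5) = 1/4.
Summing X·P(x,y) over outcomes with X + Z = 5 gives 13/22.
E[X | X + Z = 5] = (13/22) / (1/4) = 26/11.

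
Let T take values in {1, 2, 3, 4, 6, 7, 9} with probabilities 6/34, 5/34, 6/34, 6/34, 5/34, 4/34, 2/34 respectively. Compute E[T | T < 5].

58/23

P(T < 5) = 23/34.
Σ over the event: 1·3/17 + 2·5/34 + 3·3/17 + 4·3/17 = 29/17.
E[T | T < 5] = (29/17) / (23/34) = 58/23.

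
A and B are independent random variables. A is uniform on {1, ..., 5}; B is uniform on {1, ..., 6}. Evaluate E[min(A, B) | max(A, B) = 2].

Outcomes with max(A, B) = 2: (1,2), (2,1), (2,2), each with probability 1/30.
E[min(A, B) | max(A, B) = 2] = (1 + 1 + 2) / 3 = 4/3.

4/3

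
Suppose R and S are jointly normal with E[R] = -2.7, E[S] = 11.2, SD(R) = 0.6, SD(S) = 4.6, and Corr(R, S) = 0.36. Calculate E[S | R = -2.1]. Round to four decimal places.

12.8560

E[S | R=x] = μ_S + ρ(σ_S/σ_R)(x − μ_R) for jointly normal variables.
E[S | R=-2.1] = 11.2 + (0.36)·(4.6/0.6)·(-2.1 − (-2.7)) = 11.2 + (2.76)·(0.6) = 12.8560.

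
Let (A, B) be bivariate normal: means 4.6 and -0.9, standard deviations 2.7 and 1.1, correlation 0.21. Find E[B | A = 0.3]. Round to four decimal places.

The regression of B on A has slope ρ·σ_B/σ_A and passes through (μ_A, μ_B).
E[B | A=0.3] = -0.9 + (0.21)·(1.1/2.7)·(0.3 − (4.6)) = -0.9 + (0.085556)·(-4.3) = -1.2679.

-1.2679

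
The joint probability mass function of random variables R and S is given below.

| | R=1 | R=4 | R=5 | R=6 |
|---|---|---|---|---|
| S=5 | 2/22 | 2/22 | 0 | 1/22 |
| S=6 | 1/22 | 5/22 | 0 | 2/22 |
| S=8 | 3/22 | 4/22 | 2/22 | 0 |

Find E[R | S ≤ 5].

16/5

P(S ≤ 5) = 5/22.
Σ R·P over the event = 1·(2/22) + 4·(2/22) + 6·(1/22) = 8/11.
E[R | S ≤ 5] = (8/11) / (5/22) = 16/5.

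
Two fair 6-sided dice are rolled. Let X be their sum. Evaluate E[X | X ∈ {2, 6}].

16/3

P(X ∈ {2, 6}) = 1/6.
Σ over the event: 2·1/36 + 6·5/36 = 8/9.
E[X | X ∈ {2, 6}] = (8/9) / (1/6) = 16/3.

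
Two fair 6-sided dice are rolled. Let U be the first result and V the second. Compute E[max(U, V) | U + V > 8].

57/10

Outcomes with U + V > 8: (3,6), (4,5), (4,6), (5,4), (5,5), (5,6), (6,3), (6,4), (6,5), (6,6), each with probability 1/36.
E[max(U, V) | U + V > 8] = (6 + 5 + 6 + 5 + 5 + 6 + 6 + 6 + 6 + 6) / 10 = 57/10.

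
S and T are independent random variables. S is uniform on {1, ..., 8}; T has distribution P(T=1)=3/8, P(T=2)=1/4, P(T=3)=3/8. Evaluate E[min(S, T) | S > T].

15/8

P(S > T) = 3/4.
Summing min(S,T)·P(x,y) over outcomes with S > T gives 45/32.
E[min(S, T) | S > T] = (45/32) / (3/4) = 15/8.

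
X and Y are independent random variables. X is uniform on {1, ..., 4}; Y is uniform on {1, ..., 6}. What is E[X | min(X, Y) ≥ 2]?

P(min(X, Y) ≥ 2) = 5/8.
Summing X·P(x,y) over outcomes with min(X, Y) ≥ 2 gives 15/8.
E[X | min(X, Y) ≥ 2] = (15/8) / (5/8) = 3.

3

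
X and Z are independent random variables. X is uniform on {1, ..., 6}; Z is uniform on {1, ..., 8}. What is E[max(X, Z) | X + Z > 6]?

203/33

P(X + Z > 6) = 11/16.
Summing max(X,Z)·P(x,y) over outcomes with X + Z > 6 gives 203/48.
E[max(X, Z) | X + Z > 6] = (203/48) / (11/16) = 203/33.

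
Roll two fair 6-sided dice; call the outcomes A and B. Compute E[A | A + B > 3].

P(A + B > 3) = 11/12.
Summing A·P(x,y) over outcomes with A + B > 3 gives 61/18.
E[A | A + B > 3] = (61/18) / (11/12) = 122/33.

122/33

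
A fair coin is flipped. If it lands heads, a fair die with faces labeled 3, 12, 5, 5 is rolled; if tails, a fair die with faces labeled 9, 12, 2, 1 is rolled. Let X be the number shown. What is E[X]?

E[X | heads] = (3+12+5+5)/4 = 25/4.
E[X | tails] = (9+12+2+1)/4 = 6.
By the law of total expectation,
E[X] = (1/2)·(25/4) + (1/2)·(6) = 49/8.

49/8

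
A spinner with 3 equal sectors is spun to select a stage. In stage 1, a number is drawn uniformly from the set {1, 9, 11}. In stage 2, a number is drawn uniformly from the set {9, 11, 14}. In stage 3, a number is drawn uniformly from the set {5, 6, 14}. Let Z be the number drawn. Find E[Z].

80/9

E[Z | stage 1] = (1+9+11)/3 = 7.
E[Z | stage 2] = (9+11+14)/3 = 34/3.
E[Z | stage 3] = (5+6+14)/3 = 25/3.
By the law of total expectation,
E[Z] = (1/3)·(7) + (1/3)·(34/3) + (1/3)·(25/3) = 80/9.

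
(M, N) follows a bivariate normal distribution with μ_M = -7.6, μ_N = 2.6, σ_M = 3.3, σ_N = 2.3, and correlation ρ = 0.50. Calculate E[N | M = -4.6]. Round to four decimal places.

3.6455

For a bivariate normal, E[N | M=x] = μ_N + ρ·(σ_N/σ_M)·(x − μ_M).
E[N | M=-4.6] = 2.6 + (0.50)·(2.3/3.3)·(-4.6 − (-7.6)) = 2.6 + (0.348485)·(3) = 3.6455.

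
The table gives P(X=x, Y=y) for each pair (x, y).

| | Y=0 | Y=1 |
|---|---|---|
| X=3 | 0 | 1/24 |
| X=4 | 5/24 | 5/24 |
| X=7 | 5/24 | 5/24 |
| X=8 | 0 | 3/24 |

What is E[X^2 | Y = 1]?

P(Y = 1) = 7/12.
Σ X^2·P over the event = 9·(1/24) + 16·(5/24) + 49·(5/24) + 64·(3/24) = 263/12.
E[X^2 | Y = 1] = (263/12) / (7/12) = 263/7.

263/7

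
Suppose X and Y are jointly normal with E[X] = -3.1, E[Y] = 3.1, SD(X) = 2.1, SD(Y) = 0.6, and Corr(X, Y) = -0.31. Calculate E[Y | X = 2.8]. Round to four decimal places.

2.5774

For a bivariate normal, E[Y | X=x] = μ_Y + ρ·(σ_Y/σ_X)·(x − μ_X).
E[Y | X=2.8] = 3.1 + (-0.31)·(0.6/2.1)·(2.8 − (-3.1)) = 3.1 + (-0.088571)·(5.9) = 2.5774.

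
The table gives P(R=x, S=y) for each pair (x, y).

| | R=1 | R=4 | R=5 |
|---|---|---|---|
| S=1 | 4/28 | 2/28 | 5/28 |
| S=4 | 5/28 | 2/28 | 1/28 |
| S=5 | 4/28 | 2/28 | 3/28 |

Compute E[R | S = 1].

P(S = 1) = 11/28.
Σ R·P over the event = 1·(4/28) + 4·(2/28) + 5·(5/28) = 37/28.
E[R | S = 1] = (37/28) / (11/28) = 37/11.

37/11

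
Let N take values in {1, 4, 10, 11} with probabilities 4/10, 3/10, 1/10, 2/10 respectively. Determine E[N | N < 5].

16/7

P(N < 5) = 7/10.
Σ over the event: 1·2/5 + 4·3/10 = 8/5.
E[N | N < 5] = (8/5) / (7/10) = 16/7.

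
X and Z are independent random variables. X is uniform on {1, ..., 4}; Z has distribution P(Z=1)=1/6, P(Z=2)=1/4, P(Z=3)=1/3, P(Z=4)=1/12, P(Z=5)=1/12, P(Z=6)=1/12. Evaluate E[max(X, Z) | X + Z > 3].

153/41

P(X + Z > 3) = 41/48.
Summing max(X,Z)·P(x,y) over outcomes with X + Z > 3 gives 51/16.
E[max(X, Z) | X + Z > 3] = (51/16) / (41/48) = 153/41.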